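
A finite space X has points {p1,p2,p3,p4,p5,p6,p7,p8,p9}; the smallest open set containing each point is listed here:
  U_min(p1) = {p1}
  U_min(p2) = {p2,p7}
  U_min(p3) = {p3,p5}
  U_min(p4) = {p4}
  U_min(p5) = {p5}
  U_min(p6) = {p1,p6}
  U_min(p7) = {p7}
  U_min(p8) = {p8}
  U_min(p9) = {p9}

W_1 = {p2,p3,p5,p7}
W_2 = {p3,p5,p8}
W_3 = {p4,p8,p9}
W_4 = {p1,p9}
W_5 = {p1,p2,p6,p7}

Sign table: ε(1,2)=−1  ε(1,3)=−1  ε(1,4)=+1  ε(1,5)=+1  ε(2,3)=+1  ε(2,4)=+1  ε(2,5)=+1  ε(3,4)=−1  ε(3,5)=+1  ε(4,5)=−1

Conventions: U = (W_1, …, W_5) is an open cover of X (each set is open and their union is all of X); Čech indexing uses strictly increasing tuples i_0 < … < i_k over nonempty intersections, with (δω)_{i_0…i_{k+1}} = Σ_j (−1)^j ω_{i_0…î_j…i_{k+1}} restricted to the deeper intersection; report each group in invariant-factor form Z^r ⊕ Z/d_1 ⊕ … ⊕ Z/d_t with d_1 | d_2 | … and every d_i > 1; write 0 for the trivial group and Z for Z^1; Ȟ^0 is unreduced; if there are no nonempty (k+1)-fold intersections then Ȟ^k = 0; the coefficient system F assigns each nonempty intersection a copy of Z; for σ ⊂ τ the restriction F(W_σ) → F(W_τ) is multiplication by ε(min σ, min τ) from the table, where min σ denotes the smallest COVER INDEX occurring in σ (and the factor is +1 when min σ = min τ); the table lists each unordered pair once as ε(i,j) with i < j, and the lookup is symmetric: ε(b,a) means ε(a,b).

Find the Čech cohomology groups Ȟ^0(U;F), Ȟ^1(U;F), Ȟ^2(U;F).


Ȟ^0 = 0; Ȟ^1 = Z/2; Ȟ^2 = 0

nonempty intersections:
  W12={p3,p5} W15={p2,p7} W23={p8} W34={p9} W45={p1}
C dims 5,5; δ0: rk 5, SNF 1^4·2
Ȟ^0: (5−5)−0=0 ⇒ 0
Ȟ^1: (5−0)−5=0 plus torsion [2] ⇒ Z/2
Ȟ^2: (0−0)−0=0 ⇒ 0


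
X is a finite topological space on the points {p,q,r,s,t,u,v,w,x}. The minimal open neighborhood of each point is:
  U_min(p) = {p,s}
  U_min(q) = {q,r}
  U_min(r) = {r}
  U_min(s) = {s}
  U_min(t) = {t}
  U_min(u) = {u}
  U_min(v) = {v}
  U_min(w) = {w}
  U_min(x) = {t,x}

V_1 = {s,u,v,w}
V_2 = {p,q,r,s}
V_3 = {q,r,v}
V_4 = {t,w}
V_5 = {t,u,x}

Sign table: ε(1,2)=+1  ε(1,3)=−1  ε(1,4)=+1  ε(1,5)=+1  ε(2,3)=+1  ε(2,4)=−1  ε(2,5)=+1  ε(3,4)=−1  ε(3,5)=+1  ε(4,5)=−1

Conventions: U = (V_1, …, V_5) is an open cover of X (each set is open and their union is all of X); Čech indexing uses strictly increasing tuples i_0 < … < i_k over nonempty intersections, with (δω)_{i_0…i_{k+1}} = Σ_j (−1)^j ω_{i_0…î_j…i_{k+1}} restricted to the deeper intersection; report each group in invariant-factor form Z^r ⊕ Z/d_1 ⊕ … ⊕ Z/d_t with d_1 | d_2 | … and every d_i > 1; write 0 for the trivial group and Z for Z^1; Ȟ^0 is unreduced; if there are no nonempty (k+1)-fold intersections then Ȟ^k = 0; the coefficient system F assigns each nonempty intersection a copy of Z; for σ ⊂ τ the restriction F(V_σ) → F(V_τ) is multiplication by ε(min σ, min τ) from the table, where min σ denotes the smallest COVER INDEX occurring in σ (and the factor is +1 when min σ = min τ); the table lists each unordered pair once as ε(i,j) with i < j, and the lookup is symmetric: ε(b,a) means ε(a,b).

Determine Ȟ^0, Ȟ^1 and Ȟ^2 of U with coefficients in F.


Ȟ^0 ≅ 0,  Ȟ^1 ≅ Z ⊕ Z/2,  Ȟ^2 ≅ 0

nonempty intersections:
  V12={s} V13={v} V14={w} V15={u} V23={q,r} V45={t}
C dims 5,6; δ0: rk 5, SNF 1^4·2
Ȟ^0: (5−5)−0=0 ⇒ 0
Ȟ^1: (6−0)−5=1 plus torsion [2] ⇒ Z ⊕ Z/2
Ȟ^2: (0−0)−0=0 ⇒ 0


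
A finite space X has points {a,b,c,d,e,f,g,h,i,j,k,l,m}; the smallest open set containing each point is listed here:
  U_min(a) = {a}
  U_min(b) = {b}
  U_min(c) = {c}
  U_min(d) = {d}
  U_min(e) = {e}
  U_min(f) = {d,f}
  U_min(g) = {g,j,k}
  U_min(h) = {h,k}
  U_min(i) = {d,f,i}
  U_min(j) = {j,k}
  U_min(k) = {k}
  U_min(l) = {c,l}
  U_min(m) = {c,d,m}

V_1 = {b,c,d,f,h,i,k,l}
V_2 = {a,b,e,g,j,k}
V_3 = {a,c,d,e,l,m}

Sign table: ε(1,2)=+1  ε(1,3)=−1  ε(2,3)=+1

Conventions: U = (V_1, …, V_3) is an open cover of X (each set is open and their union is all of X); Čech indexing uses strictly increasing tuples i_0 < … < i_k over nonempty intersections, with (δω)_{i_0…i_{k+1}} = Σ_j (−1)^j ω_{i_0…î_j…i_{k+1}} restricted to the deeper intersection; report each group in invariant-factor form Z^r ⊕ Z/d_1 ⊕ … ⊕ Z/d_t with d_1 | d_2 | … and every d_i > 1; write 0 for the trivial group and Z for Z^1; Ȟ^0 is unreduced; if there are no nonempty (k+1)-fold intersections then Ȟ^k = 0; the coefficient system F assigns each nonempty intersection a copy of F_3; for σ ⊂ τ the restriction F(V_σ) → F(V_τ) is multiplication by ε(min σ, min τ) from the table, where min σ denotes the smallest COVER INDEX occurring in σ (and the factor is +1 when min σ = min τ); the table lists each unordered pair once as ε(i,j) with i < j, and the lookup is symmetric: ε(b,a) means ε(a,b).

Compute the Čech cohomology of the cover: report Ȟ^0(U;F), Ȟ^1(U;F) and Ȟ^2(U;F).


Ȟ^0(U;F) ≅ 0; Ȟ^1(U;F) ≅ 0; Ȟ^2(U;F) ≅ 0

nonempty intersections:
  V12={b,k} V13={c,d,l} V23={a,e}
C dims 3,3; δ0: rk_F3 3
Ȟ^0: (3−3)−0=0 ⇒ 0
Ȟ^1: (3−0)−3=0 ⇒ 0
Ȟ^2: (0−0)−0=0 ⇒ 0


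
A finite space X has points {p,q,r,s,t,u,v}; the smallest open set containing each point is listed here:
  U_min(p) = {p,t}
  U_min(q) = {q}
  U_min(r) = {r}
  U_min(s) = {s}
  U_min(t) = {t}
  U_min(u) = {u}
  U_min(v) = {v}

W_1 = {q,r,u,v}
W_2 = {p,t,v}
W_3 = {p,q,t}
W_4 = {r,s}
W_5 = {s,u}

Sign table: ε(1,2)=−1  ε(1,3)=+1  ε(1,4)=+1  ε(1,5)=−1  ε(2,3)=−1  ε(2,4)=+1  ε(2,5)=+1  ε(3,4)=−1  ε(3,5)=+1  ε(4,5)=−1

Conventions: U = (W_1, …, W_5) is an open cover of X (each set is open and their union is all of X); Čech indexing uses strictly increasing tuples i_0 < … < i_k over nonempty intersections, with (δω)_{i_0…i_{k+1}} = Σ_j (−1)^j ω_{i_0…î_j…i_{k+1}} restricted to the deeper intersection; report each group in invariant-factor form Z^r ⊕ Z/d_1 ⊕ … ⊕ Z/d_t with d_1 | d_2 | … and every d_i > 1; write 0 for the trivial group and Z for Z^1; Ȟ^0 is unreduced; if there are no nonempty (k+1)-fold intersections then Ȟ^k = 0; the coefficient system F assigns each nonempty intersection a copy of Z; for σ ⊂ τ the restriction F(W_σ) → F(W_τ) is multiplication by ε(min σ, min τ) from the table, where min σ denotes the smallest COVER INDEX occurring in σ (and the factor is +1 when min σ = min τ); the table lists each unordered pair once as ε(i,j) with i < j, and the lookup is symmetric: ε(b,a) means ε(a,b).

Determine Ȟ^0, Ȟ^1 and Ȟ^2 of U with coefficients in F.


nonempty intersections:
  W12={v} W13={q} W14={r} W15={u} W23={p,t} W45={s}
C dims 5,6; δ0: rk 4, SNF 1^4
Ȟ^0: (5−4)−0=1 ⇒ Z
Ȟ^1: (6−0)−4=2 ⇒ Z^2
Ȟ^2: (0−0)−0=0 ⇒ 0

Ȟ^0(U;F) ≅ Z, Ȟ^1(U;F) ≅ Z^2, Ȟ^2(U;F) ≅ 0


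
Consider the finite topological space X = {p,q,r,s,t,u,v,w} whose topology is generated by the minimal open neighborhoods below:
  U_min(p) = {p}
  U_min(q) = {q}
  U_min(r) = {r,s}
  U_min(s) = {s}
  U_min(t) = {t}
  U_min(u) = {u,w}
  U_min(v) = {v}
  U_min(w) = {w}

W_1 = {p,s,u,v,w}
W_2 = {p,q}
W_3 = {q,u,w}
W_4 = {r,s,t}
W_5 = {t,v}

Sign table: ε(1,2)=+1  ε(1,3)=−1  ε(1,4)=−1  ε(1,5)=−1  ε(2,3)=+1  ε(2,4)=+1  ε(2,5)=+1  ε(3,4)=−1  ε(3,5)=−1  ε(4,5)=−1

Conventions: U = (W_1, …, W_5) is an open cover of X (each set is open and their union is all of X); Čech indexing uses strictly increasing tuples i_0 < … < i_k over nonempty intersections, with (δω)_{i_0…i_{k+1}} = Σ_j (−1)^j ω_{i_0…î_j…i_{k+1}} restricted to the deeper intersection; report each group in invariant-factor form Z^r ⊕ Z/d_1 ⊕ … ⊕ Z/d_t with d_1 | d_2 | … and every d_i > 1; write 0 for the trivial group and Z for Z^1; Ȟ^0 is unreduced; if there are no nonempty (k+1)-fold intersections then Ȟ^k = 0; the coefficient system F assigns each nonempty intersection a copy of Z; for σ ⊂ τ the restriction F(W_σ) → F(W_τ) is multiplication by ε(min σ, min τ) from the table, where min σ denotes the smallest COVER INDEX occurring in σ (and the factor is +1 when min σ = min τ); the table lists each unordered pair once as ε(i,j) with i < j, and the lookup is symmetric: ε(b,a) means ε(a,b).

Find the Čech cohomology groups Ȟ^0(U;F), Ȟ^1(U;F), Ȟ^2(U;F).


nerve of the cover:
  W12={p} W13={u,w} W14={s} W15={v} W23={q} W45={t}
C dims 5,6; δ0: rk 5, SNF 1^4·2
Ȟ^0 = (5 − 5) − 0 = 0, so Ȟ^0 ≅ 0
Ȟ^1 = (6 − 0) − 5 = 1 plus torsion [2], so Ȟ^1 ≅ Z ⊕ Z/2
Ȟ^2 = (0 − 0) − 0 = 0, so Ȟ^2 ≅ 0

Ȟ^0 ≅ 0, Ȟ^1 ≅ Z ⊕ Z/2, Ȟ^2 ≅ 0


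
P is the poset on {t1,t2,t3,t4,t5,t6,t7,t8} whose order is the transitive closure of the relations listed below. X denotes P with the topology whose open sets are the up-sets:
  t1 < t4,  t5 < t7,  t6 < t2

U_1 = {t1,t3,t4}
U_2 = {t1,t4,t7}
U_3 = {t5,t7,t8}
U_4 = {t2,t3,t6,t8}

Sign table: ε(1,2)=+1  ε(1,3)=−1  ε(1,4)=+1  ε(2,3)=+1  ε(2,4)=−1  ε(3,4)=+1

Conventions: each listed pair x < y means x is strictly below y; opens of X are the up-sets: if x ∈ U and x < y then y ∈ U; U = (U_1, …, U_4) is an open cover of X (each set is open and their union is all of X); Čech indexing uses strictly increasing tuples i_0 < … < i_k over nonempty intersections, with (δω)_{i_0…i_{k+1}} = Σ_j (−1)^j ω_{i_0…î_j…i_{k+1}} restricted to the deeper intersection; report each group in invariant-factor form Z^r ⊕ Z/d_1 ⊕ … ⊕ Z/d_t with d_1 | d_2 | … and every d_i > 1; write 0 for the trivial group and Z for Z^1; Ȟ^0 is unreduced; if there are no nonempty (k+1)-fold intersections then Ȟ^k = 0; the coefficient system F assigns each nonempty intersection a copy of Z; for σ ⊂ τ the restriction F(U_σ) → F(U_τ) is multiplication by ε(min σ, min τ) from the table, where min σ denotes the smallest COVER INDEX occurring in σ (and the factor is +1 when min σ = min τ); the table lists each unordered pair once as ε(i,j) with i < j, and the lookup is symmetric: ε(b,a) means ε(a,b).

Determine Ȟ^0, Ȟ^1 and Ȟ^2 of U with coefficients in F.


Ȟ^0(U;F) ≅ Z, Ȟ^1(U;F) ≅ Z and Ȟ^2(U;F) ≅ 0

nerve simplices:
  U12={t1,t4} U14={t3} U23={t7} U34={t8}
C dims 4,4; δ0: rk 3, SNF 1^3
degree 0: 4−3−0 = 1 → Ȟ^0 ≅ Z
degree 1: 4−0−3 = 1 → Ȟ^1 ≅ Z
degree 2: 0−0−0 = 0 → Ȟ^2 ≅ 0


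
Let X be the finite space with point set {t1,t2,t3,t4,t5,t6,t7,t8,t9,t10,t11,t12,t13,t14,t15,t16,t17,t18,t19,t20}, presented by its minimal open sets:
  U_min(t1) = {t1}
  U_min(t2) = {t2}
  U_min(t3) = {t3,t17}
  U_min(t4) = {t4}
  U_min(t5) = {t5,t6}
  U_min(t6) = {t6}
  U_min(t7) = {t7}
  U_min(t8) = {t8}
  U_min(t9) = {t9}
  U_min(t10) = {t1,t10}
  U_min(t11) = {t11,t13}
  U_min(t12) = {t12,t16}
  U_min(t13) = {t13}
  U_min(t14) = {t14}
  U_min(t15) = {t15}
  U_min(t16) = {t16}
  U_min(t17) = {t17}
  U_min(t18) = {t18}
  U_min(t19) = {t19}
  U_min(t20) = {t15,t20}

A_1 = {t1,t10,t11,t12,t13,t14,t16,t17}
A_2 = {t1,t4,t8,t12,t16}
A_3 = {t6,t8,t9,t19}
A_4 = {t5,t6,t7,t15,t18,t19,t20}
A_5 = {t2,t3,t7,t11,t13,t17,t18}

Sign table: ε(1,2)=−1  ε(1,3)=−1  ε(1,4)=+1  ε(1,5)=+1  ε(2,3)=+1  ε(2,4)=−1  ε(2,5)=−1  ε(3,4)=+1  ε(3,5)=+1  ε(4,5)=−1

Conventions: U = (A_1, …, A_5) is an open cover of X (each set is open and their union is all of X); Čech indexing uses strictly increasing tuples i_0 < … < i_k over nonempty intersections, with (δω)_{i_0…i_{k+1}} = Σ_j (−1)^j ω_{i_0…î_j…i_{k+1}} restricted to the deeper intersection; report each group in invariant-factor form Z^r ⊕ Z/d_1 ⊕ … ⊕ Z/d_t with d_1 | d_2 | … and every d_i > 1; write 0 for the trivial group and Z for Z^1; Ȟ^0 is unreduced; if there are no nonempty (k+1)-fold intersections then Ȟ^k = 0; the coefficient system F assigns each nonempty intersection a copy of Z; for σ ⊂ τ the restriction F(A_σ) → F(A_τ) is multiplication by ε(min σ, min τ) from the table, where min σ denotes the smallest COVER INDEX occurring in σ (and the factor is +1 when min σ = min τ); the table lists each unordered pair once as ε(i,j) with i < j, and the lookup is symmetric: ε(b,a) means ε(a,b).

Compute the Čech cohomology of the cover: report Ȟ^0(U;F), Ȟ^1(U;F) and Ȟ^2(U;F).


nerve of the cover:
  A12={t1,t12,t16} A15={t11,t13,t17} A23={t8} A34={t6,t19} A45={t7,t18}
C dims 5,5; δ0: rk 4, SNF 1^4
Ȟ^0 = (5 − 4) − 0 = 1, so Ȟ^0 ≅ Z
Ȟ^1 = (5 − 0) − 4 = 1, so Ȟ^1 ≅ Z
Ȟ^2 = (0 − 0) − 0 = 0, so Ȟ^2 ≅ 0

Ȟ^0 = Z, Ȟ^1 = Z, Ȟ^2 = 0


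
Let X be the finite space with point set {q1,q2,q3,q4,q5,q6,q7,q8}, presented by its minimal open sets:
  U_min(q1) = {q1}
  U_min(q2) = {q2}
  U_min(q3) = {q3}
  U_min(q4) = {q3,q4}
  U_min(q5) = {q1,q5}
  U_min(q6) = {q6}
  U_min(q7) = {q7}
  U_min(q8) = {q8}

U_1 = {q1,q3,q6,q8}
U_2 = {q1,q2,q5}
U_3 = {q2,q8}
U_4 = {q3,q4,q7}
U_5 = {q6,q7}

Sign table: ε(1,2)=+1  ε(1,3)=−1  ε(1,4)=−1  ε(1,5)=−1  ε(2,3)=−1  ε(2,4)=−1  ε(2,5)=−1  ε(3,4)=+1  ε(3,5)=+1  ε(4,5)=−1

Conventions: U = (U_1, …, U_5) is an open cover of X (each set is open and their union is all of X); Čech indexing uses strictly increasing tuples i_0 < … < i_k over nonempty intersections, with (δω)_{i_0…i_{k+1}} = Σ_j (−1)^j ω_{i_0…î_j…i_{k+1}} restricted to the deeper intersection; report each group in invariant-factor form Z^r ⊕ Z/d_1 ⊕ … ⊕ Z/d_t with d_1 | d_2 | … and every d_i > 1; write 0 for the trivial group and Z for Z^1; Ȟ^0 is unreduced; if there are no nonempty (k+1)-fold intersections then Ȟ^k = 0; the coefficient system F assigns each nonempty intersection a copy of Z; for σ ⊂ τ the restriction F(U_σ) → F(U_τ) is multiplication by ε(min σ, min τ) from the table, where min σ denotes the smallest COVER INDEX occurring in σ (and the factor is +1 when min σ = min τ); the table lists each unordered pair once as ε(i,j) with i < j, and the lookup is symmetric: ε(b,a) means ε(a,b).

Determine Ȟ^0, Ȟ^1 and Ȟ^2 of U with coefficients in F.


Ȟ^0 = 0; Ȟ^1 = Z ⊕ Z/2; Ȟ^2 = 0

nonempty overlaps:
  U12={q1} U13={q8} U14={q3} U15={q6} U23={q2} U45={q7}
C dims 5,6; δ0: rk 5, SNF 1^4·2
degree 0: 5−5−0 = 0 → Ȟ^0 ≅ 0
degree 1: 6−0−5 = 1 plus torsion [2] → Ȟ^1 ≅ Z ⊕ Z/2
degree 2: 0−0−0 = 0 → Ȟ^2 ≅ 0


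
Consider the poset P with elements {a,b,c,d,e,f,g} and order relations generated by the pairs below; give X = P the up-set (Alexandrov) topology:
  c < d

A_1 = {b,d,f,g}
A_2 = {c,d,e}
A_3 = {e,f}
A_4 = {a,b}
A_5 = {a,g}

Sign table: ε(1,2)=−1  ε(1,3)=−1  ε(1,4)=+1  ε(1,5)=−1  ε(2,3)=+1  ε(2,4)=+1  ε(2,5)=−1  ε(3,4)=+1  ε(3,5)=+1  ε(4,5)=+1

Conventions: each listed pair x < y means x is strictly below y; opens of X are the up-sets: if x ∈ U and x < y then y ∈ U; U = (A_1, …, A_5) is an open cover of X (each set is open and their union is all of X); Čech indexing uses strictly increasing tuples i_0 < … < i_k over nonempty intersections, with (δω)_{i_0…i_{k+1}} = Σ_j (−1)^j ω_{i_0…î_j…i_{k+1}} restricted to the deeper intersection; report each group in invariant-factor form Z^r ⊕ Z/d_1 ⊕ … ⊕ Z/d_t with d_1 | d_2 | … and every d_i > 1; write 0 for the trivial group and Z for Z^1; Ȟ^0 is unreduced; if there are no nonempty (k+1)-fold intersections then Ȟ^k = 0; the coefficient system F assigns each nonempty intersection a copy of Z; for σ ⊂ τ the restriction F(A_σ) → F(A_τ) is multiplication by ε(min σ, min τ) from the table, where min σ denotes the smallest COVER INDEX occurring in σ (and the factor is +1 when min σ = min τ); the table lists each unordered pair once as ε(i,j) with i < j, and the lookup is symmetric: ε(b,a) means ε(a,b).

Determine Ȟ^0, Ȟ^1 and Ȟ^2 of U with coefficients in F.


Ȟ^0(U;F) ≅ 0; Ȟ^1(U;F) ≅ Z ⊕ Z/2; Ȟ^2(U;F) ≅ 0

nonempty overlaps:
  A12={d} A13={f} A14={b} A15={g} A23={e} A45={a}
C dims 5,6; δ0: rk 5, SNF 1^4·2
degree 0: 5−5−0 = 0 → Ȟ^0 ≅ 0
degree 1: 6−0−5 = 1 plus torsion [2] → Ȟ^1 ≅ Z ⊕ Z/2
degree 2: 0−0−0 = 0 → Ȟ^2 ≅ 0


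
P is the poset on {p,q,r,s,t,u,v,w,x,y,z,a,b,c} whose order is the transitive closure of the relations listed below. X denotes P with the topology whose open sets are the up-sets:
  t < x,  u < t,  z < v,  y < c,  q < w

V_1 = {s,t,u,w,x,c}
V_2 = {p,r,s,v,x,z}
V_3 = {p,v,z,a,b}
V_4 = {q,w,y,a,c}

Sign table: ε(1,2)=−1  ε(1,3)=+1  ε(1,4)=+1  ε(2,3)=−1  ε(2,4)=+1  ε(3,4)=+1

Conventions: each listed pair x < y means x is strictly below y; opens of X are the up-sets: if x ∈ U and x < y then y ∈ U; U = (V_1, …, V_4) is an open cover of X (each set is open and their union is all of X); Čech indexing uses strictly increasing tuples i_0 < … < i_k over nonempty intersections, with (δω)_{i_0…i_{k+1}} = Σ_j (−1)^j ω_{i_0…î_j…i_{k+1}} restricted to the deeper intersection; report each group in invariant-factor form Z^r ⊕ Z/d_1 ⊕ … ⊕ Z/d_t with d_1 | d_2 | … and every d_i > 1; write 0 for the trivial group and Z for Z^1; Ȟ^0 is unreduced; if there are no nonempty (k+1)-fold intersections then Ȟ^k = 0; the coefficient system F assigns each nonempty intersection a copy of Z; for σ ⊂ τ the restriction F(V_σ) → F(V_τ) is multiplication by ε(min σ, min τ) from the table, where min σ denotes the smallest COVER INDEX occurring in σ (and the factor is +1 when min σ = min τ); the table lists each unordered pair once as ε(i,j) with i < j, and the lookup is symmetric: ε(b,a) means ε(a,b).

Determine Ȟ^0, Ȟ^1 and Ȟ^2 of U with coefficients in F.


Ȟ^0(U;F) ≅ Z, Ȟ^1(U;F) ≅ Z, Ȟ^2(U;F) ≅ 0

cover nerve:
  V12={s,x} V14={w,c} V23={p,v,z} V34={a}
C dims 4,4; δ0: rk 3, SNF 1^3
Ȟ^0: (4−3)−0=1 ⇒ Z
Ȟ^1: (4−0)−3=1 ⇒ Z
Ȟ^2: (0−0)−0=0 ⇒ 0


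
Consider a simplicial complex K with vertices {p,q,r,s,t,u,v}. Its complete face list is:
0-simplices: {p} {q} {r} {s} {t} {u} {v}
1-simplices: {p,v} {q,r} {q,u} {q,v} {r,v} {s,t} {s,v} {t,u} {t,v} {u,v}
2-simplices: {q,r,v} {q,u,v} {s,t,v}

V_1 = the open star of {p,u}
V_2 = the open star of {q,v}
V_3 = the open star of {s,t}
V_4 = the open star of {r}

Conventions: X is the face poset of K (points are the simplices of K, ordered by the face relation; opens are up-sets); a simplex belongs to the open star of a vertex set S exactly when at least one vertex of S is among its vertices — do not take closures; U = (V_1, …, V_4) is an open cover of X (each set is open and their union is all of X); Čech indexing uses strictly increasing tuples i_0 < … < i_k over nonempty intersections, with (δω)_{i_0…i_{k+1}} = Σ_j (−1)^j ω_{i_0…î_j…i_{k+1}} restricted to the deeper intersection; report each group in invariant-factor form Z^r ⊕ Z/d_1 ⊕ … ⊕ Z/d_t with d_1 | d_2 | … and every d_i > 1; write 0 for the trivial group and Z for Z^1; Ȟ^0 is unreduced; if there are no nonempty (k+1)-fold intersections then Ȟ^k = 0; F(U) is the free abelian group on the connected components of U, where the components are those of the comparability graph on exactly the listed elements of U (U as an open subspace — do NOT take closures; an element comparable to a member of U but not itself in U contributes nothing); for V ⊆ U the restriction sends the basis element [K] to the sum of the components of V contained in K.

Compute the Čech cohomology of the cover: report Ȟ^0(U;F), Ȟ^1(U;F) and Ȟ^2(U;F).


intersection data:
  V1={{p},{u},{p,v},{q,u},{t,u},{u,v},{q,u,v}} V2={{q},{v},{p,v},{q,r},{q,u},{q,v},{r,v},{s,v},{t,v},{u,v},{q,r,v},{q,u,v},{s,t,v}} V3={{s},{t},{s,t},{s,v},{t,u},{t,v},{s,t,v}} V4={{r},{q,r},{r,v},{q,r,v}}
  V12={{p,v},{q,u},{u,v},{q,u,v}} V13={{t,u}} V23={{s,v},{t,v},{s,t,v}} V24={{q,r},{r,v},{q,r,v}}
components per intersection:
  V1: {{p},{p,v}} {{u},{q,u},{t,u},{u,v},{q,u,v}}
  V2: {{q},{v},{p,v},{q,r},{q,u},{q,v},{r,v},{s,v},{t,v},{u,v},{q,r,v},{q,u,v},{s,t,v}}
  V3: {{s},{t},{s,t},{s,v},{t,u},{t,v},{s,t,v}}
  V4: {{r},{q,r},{r,v},{q,r,v}}
  V12: {{p,v}} {{q,u},{u,v},{q,u,v}}
  V13: {{t,u}}
  V23: {{s,v},{t,v},{s,t,v}}
  V24: {{q,r},{r,v},{q,r,v}}
C dims 5,5; δ0: rk 4, SNF 1^4
Ȟ^0 = (5 − 4) − 0 = 1, so Ȟ^0 ≅ Z
Ȟ^1 = (5 − 0) − 4 = 1, so Ȟ^1 ≅ Z
Ȟ^2 = (0 − 0) − 0 = 0, so Ȟ^2 ≅ 0

Ȟ^0 = Z,  Ȟ^1 = Z,  Ȟ^2 = 0


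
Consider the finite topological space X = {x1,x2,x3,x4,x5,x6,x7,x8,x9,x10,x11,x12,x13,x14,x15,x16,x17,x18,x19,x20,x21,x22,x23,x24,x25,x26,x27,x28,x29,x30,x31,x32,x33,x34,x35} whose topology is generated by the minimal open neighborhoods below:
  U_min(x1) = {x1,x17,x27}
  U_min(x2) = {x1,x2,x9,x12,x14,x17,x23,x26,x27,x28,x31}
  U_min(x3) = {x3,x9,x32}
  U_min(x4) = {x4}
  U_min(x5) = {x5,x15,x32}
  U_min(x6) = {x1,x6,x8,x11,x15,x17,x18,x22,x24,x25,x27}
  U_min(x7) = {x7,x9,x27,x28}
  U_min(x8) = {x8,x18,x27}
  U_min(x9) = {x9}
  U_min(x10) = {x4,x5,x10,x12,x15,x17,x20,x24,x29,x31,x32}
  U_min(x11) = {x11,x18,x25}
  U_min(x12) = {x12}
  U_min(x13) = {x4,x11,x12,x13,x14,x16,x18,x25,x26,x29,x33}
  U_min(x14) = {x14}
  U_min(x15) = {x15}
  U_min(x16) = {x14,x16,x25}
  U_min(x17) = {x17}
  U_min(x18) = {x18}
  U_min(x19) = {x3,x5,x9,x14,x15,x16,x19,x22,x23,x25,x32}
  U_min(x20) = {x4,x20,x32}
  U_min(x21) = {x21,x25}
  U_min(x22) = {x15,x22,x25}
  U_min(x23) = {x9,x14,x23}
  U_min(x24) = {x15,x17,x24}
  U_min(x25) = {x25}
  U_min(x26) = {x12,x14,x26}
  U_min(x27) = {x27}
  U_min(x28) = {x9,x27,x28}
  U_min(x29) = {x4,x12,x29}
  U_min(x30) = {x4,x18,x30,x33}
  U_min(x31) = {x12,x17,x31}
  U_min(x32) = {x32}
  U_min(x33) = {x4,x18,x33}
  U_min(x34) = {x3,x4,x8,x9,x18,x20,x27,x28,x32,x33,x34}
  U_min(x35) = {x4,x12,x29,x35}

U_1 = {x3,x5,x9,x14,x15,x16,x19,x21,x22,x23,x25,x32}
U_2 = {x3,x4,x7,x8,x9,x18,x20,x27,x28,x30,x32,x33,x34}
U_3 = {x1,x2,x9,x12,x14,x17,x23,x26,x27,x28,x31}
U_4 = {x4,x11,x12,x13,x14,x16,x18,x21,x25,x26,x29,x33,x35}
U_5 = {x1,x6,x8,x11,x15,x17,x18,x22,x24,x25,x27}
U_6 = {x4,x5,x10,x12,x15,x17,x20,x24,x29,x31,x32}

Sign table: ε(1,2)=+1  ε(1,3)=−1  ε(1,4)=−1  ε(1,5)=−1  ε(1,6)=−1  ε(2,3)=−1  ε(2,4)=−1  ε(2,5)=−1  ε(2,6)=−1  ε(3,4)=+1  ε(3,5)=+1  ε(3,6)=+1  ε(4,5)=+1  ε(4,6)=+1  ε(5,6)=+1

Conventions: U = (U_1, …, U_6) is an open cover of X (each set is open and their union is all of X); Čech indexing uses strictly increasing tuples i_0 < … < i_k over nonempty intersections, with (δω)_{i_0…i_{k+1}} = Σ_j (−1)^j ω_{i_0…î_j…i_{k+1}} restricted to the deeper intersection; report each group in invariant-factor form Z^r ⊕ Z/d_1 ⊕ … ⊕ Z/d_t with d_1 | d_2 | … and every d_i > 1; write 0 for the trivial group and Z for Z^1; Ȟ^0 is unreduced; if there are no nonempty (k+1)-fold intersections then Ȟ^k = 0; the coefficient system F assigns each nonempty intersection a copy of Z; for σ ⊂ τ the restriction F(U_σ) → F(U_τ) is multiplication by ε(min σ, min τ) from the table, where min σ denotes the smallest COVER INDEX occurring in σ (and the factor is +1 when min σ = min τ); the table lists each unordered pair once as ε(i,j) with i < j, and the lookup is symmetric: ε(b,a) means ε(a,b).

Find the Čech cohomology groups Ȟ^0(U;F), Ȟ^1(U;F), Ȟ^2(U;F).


Ȟ^0(U;F) ≅ Z; Ȟ^1(U;F) ≅ 0; Ȟ^2(U;F) ≅ Z/2

nonempty intersections:
  U12={x3,x9,x32} U13={x9,x14,x23} U14={x14,x16,x21,x25} U15={x15,x22,x25} U16={x5,x15,x32} U23={x9,x27,x28} U24={x4,x18,x33} U25={x8,x18,x27} U26={x4,x20,x32} U34={x12,x14,x26} U35={x1,x17,x27} U36={x12,x17,x31} U45={x11,x18,x25} U46={x4,x12,x29} U56={x15,x17,x24}
  U123={x9} U126={x32} U134={x14} U145={x25} U156={x15} U235={x27} U245={x18} U246={x4} U346={x12} U356={x17}
C dims 6,15,10; δ0: rk 5, SNF 1^5; δ1: rk 10, SNF 1^9·2
Ȟ^0: (6−5)−0=1 ⇒ Z
Ȟ^1: (15−10)−5=0 ⇒ 0
Ȟ^2: (10−0)−10=0 plus torsion [2] ⇒ Z/2


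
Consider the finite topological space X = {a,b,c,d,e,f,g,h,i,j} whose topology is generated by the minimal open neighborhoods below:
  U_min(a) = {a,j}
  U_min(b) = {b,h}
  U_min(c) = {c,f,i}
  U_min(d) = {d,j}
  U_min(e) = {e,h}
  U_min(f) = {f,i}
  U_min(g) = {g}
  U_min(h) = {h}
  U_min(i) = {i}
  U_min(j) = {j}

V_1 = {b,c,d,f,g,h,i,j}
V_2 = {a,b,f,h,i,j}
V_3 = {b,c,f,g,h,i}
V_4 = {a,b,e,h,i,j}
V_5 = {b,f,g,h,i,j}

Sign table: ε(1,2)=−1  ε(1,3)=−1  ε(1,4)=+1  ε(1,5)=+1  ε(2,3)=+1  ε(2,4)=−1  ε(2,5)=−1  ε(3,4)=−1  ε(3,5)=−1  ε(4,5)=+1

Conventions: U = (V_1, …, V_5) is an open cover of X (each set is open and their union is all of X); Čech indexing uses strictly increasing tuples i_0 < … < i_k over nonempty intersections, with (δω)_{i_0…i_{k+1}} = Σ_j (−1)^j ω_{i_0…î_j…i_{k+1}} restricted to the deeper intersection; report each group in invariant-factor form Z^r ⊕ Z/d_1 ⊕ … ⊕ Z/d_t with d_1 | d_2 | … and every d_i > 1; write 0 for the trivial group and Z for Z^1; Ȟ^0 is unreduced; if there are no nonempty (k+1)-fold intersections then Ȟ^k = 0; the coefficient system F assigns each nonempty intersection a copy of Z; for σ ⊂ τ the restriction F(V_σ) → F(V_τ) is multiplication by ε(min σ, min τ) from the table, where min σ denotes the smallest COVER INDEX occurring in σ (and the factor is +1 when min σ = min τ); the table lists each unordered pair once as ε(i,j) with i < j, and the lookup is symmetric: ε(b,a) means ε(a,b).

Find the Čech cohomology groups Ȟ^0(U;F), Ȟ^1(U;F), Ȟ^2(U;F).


Ȟ^0(U;F) ≅ Z, Ȟ^1(U;F) ≅ 0, Ȟ^2(U;F) ≅ 0

nonempty intersections:
  V12={b,f,h,i,j} V13={b,c,f,g,h,i} V14={b,h,i,j} V15={b,f,g,h,i,j} V23={b,f,h,i} V24={a,b,h,i,j} V25={b,f,h,i,j} V34={b,h,i} V35={b,f,g,h,i} V45={b,h,i,j}
  V123={b,f,h,i} V124={b,h,i,j} V125={b,f,h,i,j} V134={b,h,i} V135={b,f,g,h,i} V145={b,h,i,j} V234={b,h,i} V235={b,f,h,i} V245={b,h,i,j} V345={b,h,i}
  V1234={b,h,i} V1235={b,f,h,i} V1245={b,h,i,j} V1345={b,h,i} V2345={b,h,i}
  V12345={b,h,i}
C dims 5,10,10,5; δ0: rk 4, SNF 1^4; δ1: rk 6, SNF 1^6; δ2: rk 4, SNF 1^4
Ȟ^0: (5−4)−0=1 ⇒ Z
Ȟ^1: (10−6)−4=0 ⇒ 0
Ȟ^2: (10−4)−6=0 ⇒ 0


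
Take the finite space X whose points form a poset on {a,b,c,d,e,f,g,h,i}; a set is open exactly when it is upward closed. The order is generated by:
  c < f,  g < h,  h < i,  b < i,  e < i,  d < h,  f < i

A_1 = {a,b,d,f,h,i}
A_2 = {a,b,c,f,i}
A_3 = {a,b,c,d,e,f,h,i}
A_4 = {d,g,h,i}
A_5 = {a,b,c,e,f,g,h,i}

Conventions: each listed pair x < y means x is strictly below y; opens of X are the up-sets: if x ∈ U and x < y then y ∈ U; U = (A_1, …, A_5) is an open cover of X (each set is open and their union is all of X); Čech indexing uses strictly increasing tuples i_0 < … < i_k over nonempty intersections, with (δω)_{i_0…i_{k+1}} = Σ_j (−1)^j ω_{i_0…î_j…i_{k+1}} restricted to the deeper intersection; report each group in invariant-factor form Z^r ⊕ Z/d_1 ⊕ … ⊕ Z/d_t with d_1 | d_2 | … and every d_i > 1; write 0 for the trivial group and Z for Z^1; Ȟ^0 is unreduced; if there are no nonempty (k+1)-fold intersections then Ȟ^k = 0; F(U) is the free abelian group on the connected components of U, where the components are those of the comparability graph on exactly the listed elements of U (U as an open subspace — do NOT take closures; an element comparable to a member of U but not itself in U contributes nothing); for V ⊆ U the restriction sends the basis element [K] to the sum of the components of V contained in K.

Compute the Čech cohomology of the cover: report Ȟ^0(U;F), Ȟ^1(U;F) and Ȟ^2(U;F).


nerve of the cover:
  A12={a,b,f,i} A13={a,b,d,f,h,i} A14={d,h,i} A15={a,b,f,h,i} A23={a,b,c,f,i} A24={i} A25={a,b,c,f,i} A34={d,h,i} A35={a,b,c,e,f,h,i} A45={g,h,i}
  A123={a,b,f,i} A124={i} A125={a,b,f,i} A134={d,h,i} A135={a,b,f,h,i} A145={h,i} A234={i} A235={a,b,c,f,i} A245={i} A345={h,i}
  A1234={i} A1235={a,b,f,i} A1245={i} A1345={h,i} A2345={i}
  A12345={i}
components per intersection:
  A1: {a} {b,d,f,h,i}
  A2: {a} {b,c,f,i}
  A3: {a} {b,c,d,e,f,h,i}
  A4: {d,g,h,i}
  A5: {a} {b,c,e,f,g,h,i}
  A12: {a} {b,f,i}
  A13: {a} {b,d,f,h,i}
  A14: {d,h,i}
  A15: {a} {b,f,h,i}
  A23: {a} {b,c,f,i}
  A24: {i}
  A25: {a} {b,c,f,i}
  A34: {d,h,i}
  A35: {a} {b,c,e,f,h,i}
  A45: {g,h,i}
  A123: {a} {b,f,i}
  A124: {i}
  A125: {a} {b,f,i}
  A134: {d,h,i}
  A135: {a} {b,f,h,i}
  A145: {h,i}
  A234: {i}
  A235: {a} {b,c,f,i}
  A245: {i}
  A345: {h,i}
  A1234: {i}
  A1235: {a} {b,f,i}
  A1245: {i}
  A1345: {h,i}
  A2345: {i}
  A12345: {i}
C dims 9,16,14,6; δ0: rk 7, SNF 1^7; δ1: rk 9, SNF 1^9; δ2: rk 5, SNF 1^5
Ȟ^0 = (9 − 7) − 0 = 2, so Ȟ^0 ≅ Z^2
Ȟ^1 = (16 − 9) − 7 = 0, so Ȟ^1 ≅ 0
Ȟ^2 = (14 − 5) − 9 = 0, so Ȟ^2 ≅ 0

Ȟ^0(U;F) ≅ Z^2, Ȟ^1(U;F) ≅ 0, Ȟ^2(U;F) ≅ 0


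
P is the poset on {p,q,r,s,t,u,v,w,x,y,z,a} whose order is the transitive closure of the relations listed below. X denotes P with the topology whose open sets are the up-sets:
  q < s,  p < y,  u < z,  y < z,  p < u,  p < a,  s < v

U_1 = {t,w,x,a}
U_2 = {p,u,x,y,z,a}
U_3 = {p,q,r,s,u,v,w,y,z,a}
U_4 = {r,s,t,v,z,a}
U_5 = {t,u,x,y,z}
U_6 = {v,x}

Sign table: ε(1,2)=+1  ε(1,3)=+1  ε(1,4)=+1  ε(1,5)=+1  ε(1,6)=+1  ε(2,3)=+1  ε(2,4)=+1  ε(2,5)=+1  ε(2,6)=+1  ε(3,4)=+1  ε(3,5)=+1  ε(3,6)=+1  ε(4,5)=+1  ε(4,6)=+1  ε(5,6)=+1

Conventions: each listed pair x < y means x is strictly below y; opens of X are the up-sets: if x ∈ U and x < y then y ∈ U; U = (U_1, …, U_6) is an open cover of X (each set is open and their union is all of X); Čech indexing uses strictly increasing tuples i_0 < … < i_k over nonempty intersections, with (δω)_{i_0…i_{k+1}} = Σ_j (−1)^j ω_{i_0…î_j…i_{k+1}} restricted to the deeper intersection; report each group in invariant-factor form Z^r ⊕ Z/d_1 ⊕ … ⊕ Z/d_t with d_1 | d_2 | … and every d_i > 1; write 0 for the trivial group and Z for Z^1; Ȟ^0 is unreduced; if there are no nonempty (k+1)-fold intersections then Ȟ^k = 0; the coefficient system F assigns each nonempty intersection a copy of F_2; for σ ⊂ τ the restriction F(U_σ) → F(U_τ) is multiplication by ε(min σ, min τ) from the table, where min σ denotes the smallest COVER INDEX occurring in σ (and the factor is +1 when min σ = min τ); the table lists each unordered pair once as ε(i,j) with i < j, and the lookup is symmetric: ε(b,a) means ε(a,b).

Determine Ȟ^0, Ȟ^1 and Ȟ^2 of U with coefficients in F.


Ȟ^0 ≅ Z/2, Ȟ^1 ≅ Z/2, Ȟ^2 ≅ Z/2

nonempty intersections:
  U12={x,a} U13={w,a} U14={t,a} U15={t,x} U16={x} U23={p,u,y,z,a} U24={z,a} U25={u,x,y,z} U26={x} U34={r,s,v,z,a} U35={u,y,z} U36={v} U45={t,z} U46={v} U56={x}
  U123={a} U124={a} U125={x} U126={x} U134={a} U145={t} U156={x} U234={z,a} U235={u,y,z} U245={z} U256={x} U345={z} U346={v}
  U1234={a} U1256={x} U2345={z}
C dims 6,15,13,3; δ0: rk_F2 5; δ1: rk_F2 9; δ2: rk_F2 3
Ȟ^0: (6−5)−0=1 ⇒ Z/2
Ȟ^1: (15−9)−5=1 ⇒ Z/2
Ȟ^2: (13−3)−9=1 ⇒ Z/2


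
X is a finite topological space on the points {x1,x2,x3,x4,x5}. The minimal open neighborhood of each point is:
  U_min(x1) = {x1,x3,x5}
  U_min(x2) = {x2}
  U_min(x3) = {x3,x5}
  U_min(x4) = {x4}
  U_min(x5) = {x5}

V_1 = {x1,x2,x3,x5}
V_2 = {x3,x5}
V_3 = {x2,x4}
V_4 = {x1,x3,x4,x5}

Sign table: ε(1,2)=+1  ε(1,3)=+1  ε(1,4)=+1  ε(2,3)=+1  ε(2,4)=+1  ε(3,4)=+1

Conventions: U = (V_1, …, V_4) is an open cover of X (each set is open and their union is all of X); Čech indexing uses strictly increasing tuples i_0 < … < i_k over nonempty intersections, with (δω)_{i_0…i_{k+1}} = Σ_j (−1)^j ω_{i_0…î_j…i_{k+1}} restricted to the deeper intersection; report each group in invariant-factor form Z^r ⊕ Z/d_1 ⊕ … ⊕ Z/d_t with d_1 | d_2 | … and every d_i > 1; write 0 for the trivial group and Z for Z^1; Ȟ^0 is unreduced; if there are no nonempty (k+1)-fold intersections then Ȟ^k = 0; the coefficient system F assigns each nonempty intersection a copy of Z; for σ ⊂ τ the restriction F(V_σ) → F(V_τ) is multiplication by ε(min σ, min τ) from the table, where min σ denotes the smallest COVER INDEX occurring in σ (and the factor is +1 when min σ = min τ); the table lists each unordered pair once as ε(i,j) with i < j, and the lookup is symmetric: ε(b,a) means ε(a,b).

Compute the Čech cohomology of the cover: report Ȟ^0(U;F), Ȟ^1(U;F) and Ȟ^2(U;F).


intersection data:
  V12={x3,x5} V13={x2} V14={x1,x3,x5} V24={x3,x5} V34={x4}
  V124={x3,x5}
C dims 4,5,1; δ0: rk 3, SNF 1^3; δ1: rk 1, SNF 1^1
Ȟ^0 = (4 − 3) − 0 = 1, so Ȟ^0 ≅ Z
Ȟ^1 = (5 − 1) − 3 = 1, so Ȟ^1 ≅ Z
Ȟ^2 = (1 − 0) − 1 = 0, so Ȟ^2 ≅ 0

Ȟ^0(U;F) ≅ Z,  Ȟ^1(U;F) ≅ Z,  Ȟ^2(U;F) ≅ 0


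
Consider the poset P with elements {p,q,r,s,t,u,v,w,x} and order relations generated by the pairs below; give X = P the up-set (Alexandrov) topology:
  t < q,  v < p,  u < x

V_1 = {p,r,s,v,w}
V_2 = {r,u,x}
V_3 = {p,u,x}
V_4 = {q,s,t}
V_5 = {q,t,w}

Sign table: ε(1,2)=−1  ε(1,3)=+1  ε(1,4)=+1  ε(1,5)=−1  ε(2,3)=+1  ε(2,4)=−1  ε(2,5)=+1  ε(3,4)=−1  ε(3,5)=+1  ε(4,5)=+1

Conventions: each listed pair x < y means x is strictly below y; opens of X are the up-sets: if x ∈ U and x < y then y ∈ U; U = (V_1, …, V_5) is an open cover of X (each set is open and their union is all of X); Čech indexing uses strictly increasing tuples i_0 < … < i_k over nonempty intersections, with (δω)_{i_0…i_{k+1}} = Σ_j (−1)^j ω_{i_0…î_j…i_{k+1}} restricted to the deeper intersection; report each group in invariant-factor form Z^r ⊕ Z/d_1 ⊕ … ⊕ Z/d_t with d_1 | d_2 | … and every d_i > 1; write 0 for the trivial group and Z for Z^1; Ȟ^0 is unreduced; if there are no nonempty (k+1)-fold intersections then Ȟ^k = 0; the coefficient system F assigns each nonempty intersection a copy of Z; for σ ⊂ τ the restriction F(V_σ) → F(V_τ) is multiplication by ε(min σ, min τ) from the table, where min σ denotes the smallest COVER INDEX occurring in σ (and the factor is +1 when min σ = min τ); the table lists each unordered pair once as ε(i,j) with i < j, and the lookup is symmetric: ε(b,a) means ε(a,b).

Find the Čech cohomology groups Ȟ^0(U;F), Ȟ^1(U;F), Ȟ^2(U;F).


Ȟ^0 = 0, Ȟ^1 = Z ⊕ Z/2, Ȟ^2 = 0

nerve simplices:
  V12={r} V13={p} V14={s} V15={w} V23={u,x} V45={q,t}
C dims 5,6; δ0: rk 5, SNF 1^4·2
degree 0: 5−5−0 = 0 → Ȟ^0 ≅ 0
degree 1: 6−0−5 = 1 plus torsion [2] → Ȟ^1 ≅ Z ⊕ Z/2
degree 2: 0−0−0 = 0 → Ȟ^2 ≅ 0


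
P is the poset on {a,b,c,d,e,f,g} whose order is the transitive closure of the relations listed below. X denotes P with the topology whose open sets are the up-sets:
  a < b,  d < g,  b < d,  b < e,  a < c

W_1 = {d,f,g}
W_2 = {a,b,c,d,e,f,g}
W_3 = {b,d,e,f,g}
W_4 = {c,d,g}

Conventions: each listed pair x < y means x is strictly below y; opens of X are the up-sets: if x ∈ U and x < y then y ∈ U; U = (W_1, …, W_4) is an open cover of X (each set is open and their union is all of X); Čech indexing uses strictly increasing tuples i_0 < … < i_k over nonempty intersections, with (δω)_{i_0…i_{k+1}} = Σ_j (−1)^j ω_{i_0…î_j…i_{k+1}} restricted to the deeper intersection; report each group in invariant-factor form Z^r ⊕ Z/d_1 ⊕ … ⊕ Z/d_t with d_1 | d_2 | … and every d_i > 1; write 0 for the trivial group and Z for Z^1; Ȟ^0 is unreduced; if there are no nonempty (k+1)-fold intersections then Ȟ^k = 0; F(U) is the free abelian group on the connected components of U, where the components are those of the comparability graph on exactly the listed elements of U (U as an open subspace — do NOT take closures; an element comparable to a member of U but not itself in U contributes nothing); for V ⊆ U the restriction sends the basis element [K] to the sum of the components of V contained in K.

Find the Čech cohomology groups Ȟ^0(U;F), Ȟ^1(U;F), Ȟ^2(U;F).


Ȟ^0 ≅ Z^2; Ȟ^1 ≅ 0; Ȟ^2 ≅ 0

nerve simplices:
  W12={d,f,g} W13={d,f,g} W14={d,g} W23={b,d,e,f,g} W24={c,d,g} W34={d,g}
  W123={d,f,g} W124={d,g} W134={d,g} W234={d,g}
  W1234={d,g}
components per intersection:
  W1: {d,g} {f}
  W2: {a,b,c,d,e,g} {f}
  W3: {b,d,e,g} {f}
  W4: {c} {d,g}
  W12: {d,g} {f}
  W13: {d,g} {f}
  W14: {d,g}
  W23: {b,d,e,g} {f}
  W24: {c} {d,g}
  W34: {d,g}
  W123: {d,g} {f}
  W124: {d,g}
  W134: {d,g}
  W234: {d,g}
  W1234: {d,g}
C dims 8,10,5,1; δ0: rk 6, SNF 1^6; δ1: rk 4, SNF 1^4; δ2: rk 1, SNF 1^1
degree 0: 8−6−0 = 2 → Ȟ^0 ≅ Z^2
degree 1: 10−4−6 = 0 → Ȟ^1 ≅ 0
degree 2: 5−1−4 = 0 → Ȟ^2 ≅ 0


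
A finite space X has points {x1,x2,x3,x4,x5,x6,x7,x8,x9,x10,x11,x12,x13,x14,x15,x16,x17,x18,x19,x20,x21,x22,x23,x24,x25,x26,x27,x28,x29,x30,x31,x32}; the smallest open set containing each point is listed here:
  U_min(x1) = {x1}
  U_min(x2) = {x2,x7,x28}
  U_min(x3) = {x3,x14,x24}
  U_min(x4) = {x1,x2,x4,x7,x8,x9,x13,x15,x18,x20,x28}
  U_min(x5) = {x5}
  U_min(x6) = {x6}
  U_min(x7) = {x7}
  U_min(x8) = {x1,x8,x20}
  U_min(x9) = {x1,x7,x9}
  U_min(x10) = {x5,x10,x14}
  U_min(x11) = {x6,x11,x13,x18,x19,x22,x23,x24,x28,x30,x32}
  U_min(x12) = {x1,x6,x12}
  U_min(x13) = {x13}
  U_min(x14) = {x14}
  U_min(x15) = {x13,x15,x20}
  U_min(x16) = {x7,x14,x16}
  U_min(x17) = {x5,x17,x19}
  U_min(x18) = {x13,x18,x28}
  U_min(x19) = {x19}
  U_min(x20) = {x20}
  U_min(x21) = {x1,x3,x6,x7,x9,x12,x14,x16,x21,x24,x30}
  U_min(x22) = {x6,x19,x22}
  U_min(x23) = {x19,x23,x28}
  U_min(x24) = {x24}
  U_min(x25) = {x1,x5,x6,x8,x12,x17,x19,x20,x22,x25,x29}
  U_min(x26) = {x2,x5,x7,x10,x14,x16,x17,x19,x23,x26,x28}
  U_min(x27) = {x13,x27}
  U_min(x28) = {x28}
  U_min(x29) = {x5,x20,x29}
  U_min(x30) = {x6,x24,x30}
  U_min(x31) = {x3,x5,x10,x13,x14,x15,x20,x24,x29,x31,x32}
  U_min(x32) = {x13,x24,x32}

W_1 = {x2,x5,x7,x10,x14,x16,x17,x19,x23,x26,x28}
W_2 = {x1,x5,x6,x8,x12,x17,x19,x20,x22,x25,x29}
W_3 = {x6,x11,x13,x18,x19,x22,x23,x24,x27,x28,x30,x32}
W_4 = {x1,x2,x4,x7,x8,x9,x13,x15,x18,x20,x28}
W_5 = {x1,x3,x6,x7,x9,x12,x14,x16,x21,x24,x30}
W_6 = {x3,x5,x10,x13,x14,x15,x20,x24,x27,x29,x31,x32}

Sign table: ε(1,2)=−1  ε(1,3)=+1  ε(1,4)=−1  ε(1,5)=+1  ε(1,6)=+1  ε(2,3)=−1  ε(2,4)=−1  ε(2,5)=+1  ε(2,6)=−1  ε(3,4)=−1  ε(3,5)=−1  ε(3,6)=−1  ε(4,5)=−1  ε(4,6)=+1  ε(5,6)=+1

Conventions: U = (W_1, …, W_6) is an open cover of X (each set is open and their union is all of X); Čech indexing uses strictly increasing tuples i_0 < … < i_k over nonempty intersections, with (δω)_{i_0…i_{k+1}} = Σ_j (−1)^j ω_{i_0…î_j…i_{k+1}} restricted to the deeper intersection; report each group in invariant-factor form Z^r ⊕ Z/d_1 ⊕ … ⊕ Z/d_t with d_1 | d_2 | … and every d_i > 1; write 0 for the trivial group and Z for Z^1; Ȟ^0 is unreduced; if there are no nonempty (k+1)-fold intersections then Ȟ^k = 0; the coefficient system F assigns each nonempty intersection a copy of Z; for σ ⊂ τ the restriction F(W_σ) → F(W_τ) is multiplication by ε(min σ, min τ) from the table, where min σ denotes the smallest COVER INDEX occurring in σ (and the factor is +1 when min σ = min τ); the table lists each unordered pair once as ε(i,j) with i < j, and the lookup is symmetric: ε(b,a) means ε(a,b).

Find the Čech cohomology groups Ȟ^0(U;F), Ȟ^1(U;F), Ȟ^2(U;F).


nonempty overlaps:
  W12={x5,x17,x19} W13={x19,x23,x28} W14={x2,x7,x28} W15={x7,x14,x16} W16={x5,x10,x14} W23={x6,x19,x22} W24={x1,x8,x20} W25={x1,x6,x12} W26={x5,x20,x29} W34={x13,x18,x28} W35={x6,x24,x30} W36={x13,x24,x27,x32} W45={x1,x7,x9} W46={x13,x15,x20} W56={x3,x14,x24}
  W123={x19} W126={x5} W134={x28} W145={x7} W156={x14} W235={x6} W245={x1} W246={x20} W346={x13} W356={x24}
C dims 6,15,10; δ0: rk 6, SNF 1^5·2; δ1: rk 9, SNF 1^9
degree 0: 6−6−0 = 0 → Ȟ^0 ≅ 0
degree 1: 15−9−6 = 0 plus torsion [2] → Ȟ^1 ≅ Z/2
degree 2: 10−0−9 = 1 → Ȟ^2 ≅ Z

Ȟ^0(U;F) ≅ 0,  Ȟ^1(U;F) ≅ Z/2,  Ȟ^2(U;F) ≅ Z


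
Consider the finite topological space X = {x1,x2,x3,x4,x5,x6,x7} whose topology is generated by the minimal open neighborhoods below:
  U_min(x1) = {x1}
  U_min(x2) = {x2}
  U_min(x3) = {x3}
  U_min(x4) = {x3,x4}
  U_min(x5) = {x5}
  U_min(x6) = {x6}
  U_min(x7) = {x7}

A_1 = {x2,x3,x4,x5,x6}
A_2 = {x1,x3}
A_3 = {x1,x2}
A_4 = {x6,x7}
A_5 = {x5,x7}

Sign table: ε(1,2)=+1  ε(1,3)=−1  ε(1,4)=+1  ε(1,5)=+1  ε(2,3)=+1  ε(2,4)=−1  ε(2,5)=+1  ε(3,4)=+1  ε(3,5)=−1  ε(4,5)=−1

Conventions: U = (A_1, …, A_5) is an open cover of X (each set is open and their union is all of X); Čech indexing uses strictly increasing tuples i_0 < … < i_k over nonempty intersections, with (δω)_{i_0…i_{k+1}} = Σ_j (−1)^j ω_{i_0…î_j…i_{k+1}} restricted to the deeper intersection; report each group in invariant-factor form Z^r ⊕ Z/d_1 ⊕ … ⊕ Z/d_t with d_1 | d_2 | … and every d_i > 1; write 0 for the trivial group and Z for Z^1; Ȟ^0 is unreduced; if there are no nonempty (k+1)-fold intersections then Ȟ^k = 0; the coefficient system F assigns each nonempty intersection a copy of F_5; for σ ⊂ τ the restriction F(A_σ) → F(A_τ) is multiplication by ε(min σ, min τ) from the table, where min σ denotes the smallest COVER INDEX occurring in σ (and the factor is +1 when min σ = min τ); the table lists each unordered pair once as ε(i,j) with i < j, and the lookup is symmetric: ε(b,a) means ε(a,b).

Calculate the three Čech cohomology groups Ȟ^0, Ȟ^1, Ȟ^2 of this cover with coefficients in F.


nonempty intersections:
  A12={x3} A13={x2} A14={x6} A15={x5} A23={x1} A45={x7}
C dims 5,6; δ0: rk_F5 5
Ȟ^0: (5−5)−0=0 ⇒ 0
Ȟ^1: (6−0)−5=1 ⇒ Z/5
Ȟ^2: (0−0)−0=0 ⇒ 0

Ȟ^0(U;F) ≅ 0,  Ȟ^1(U;F) ≅ Z/5,  Ȟ^2(U;F) ≅ 0
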